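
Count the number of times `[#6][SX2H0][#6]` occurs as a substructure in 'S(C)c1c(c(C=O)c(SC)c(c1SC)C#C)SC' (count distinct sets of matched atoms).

4

[#6][SX2H0][#6] is the SMARTS for a thioether: an aliphatic sulfur bridging two carbons with no H on the sulfur.
The molecule carries 4 separate instances of a methylthio ether (-SCH3) meeting every constraint; each maps to a distinct set of atoms, giving 4 matches.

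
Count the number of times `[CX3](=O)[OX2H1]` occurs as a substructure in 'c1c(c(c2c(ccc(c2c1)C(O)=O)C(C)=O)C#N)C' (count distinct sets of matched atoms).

1

[CX3](=O)[OX2H1] is the SMARTS for a carboxylic acid: an sp2 carbon double-bonded to O and single-bonded to an -OH oxygen.
Exactly one fragment in the molecule meets all constraints, giving 1 match.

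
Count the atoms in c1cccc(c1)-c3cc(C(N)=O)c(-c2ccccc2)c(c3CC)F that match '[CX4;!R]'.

2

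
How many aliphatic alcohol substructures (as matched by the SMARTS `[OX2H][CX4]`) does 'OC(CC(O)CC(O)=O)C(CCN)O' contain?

3

[OX2H][CX4] is the SMARTS for an aliphatic alcohol: a hydroxyl oxygen bound to an sp3 (X4) carbon.
The molecule carries 3 separate instances of a hydroxyl group (-OH) meeting every constraint; each maps to a distinct set of atoms, giving 3 matches.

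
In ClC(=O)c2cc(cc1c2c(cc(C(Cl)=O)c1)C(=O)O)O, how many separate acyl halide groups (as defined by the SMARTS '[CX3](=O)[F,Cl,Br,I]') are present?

[CX3](=O)[F,Cl,Br,I] is the SMARTS for an acyl halide: a carbonyl carbon bonded to a halogen.
The molecule carries 2 separate instances of an acyl chloride (-C(=O)Cl) meeting every constraint; each maps to a distinct set of atoms, giving 2 matches.

2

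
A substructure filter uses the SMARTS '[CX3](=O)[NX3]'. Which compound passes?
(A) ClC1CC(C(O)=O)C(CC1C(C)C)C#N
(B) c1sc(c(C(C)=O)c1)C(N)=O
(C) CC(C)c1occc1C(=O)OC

[CX3](=O)[NX3] describes a carbonyl carbon bonded to a trivalent nitrogen (an amide).
(A) has a nitrile (-C#N) but the nitrile N is NX1 (triple-bonded), not NX3.
(B) contains a primary amide (-C(=O)NH2), which satisfies every atom and bond constraint.
(C) has a methyl-ester group (-C(=O)OCH3) but the carbonyl is bonded to O, not to an NX3 nitrogen.
So the answer is (B).

B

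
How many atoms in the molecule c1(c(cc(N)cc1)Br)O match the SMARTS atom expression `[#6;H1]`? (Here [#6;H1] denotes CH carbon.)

3

Check the 9 heavy atoms by environment: 3× c (aromatic, H1) → match; 3× c (aromatic, H0) → no; 1× O (H1) → no; 1× Br (H0) → no; 1× N (H2) → no.
That gives 3 matching atoms.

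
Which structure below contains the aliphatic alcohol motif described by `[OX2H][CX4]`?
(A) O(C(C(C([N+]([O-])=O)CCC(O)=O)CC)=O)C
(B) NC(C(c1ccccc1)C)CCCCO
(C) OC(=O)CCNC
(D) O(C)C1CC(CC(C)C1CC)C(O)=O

[OX2H][CX4] describes a hydroxyl oxygen bound to an sp3 (X4) carbon (an aliphatic alcohol).
(A) has a carboxylic acid group (-C(=O)OH) but the -OH is on a CX3 carbonyl carbon, not a CX4 carbon.
(B) contains a hydroxyl group (-OH), which satisfies every atom and bond constraint.
(C) has a carboxylic acid group (-C(=O)OH) but the -OH is on a CX3 carbonyl carbon, not a CX4 carbon.
(D) has a carboxylic acid group (-C(=O)OH) but the -OH is on a CX3 carbonyl carbon, not a CX4 carbon.
So the answer is (B).

B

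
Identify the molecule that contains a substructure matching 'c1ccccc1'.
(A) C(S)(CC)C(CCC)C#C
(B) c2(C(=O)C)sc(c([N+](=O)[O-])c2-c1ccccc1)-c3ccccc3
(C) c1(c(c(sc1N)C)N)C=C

c1ccccc1 describes six aromatic carbons in a ring (a benzene ring).
(A) has a methyl group (-CH3) but no six-membered all-carbon aromatic ring is present.
(B) contains a phenyl ring, which satisfies every atom and bond constraint.
(C) has a methyl group (-CH3) but no six-membered all-carbon aromatic ring is present.
So the answer is (B).

B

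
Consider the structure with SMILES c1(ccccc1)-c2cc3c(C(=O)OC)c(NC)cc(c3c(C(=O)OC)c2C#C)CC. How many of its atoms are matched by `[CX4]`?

The query [CX4] means: C with X4: aliphatic carbon with exactly 4 total connections (bonds + H).
Check the 30 heavy atoms by environment: 16× c (aromatic, X3) → no; 2× C (X2) → no; 1× N (X3) → no; 5× C (X4) → match; 2× C (X3) → no; 2× O (X1) → no; 2× O (X2) → no.
That gives 5 matching atoms.

5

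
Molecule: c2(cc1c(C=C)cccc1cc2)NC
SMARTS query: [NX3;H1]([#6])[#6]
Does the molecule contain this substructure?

Yes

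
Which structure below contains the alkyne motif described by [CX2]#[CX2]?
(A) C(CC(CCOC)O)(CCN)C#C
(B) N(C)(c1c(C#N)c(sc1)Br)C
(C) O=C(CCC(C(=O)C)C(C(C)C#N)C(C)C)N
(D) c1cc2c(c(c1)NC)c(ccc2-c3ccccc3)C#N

A

[CX2]#[CX2] describes a carbon-carbon triple bond (an alkyne).
(A) contains an ethynyl group (-C#CH), which satisfies every atom and bond constraint.
(B) has a nitrile (-C#N) but the triple bond is C#N, not C#C.
(C) has a nitrile (-C#N) but the triple bond is C#N, not C#C.
(D) has a nitrile (-C#N) but the triple bond is C#N, not C#C.
So the answer is (A).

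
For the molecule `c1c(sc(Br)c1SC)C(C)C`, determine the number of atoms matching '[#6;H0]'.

3

The query [#6;H0] means: any carbon with no attached hydrogen.
Check the 11 heavy atoms by environment: 1× s (aromatic, H0) → no; 3× c (aromatic, H0) → match; 1× c (aromatic, H1) → no; 1× S (H0) → no; 3× C (H3) → no; 1× Br (H0) → no; 1× C (H1) → no.
That gives 3 matching atoms.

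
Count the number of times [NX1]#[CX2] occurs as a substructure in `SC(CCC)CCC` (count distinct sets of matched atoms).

0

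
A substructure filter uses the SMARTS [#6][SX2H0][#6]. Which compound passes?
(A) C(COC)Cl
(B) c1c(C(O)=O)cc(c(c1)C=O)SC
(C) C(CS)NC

B

[#6][SX2H0][#6] describes an aliphatic sulfur bridging two carbons with no H on the sulfur (a thioether).
(A) has a methoxy ether (-OCH3) but the bridging atom is O, not S.
(B) contains a methylthio ether (-SCH3), which satisfies every atom and bond constraint.
(C) has a thiol (-SH) but the sulfur has H1, not H0 bridging two carbons.
So the answer is (B).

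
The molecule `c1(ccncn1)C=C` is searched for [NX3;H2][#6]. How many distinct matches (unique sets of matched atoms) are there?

0

[NX3;H2][#6] is the SMARTS for a primary amine: a trivalent nitrogen with two H attached to carbon.
No fragment in the molecule satisfies every constraint, giving 0 matches.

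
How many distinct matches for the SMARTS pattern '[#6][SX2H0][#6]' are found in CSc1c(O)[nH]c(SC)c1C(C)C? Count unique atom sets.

[#6][SX2H0][#6] is the SMARTS for a thioether: an aliphatic sulfur bridging two carbons with no H on the sulfur.
The molecule carries 2 separate instances of a methylthio ether (-SCH3) meeting every constraint; each maps to a distinct set of atoms, giving 2 matches.

2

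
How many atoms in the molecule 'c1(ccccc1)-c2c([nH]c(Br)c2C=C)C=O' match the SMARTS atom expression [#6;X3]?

13

Check the 16 heavy atoms by environment: 1× n (aromatic, X3) → no; 10× c (aromatic, X3) → match; 3× C (X3) → match; 1× O (X1) → no; 1× Br (X1) → no.
Summing the matching environments: 10 + 3 = 13 matching atoms.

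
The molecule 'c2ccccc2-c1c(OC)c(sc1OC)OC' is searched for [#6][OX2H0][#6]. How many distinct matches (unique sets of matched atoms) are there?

[#6][OX2H0][#6] is the SMARTS for an ether: an aliphatic oxygen bridging two carbons with no H on the oxygen.
The molecule carries 3 separate instances of a methoxy ether (-OCH3) meeting every constraint; each maps to a distinct set of atoms, giving 3 matches.

3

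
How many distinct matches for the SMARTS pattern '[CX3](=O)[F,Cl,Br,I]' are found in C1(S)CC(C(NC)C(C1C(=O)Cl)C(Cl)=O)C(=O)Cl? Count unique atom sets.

[CX3](=O)[F,Cl,Br,I] is the SMARTS for an acyl halide: a carbonyl carbon bonded to a halogen.
The molecule carries 3 separate instances of an acyl chloride (-C(=O)Cl) meeting every constraint; each maps to a distinct set of atoms, giving 3 matches.

3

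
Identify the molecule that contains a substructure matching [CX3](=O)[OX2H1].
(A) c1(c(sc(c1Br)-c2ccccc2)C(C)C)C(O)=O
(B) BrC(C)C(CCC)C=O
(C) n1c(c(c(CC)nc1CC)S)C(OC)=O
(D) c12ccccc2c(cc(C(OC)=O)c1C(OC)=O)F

A

[CX3](=O)[OX2H1] describes an sp2 carbon double-bonded to O and single-bonded to an -OH oxygen (a carboxylic acid).
(A) contains a carboxylic acid group (-C(=O)OH), which satisfies every atom and bond constraint.
(B) has an aldehyde (-CHO) but there is no singly-bonded oxygen on the carbonyl carbon.
(C) has a methyl-ester group (-C(=O)OCH3) but the singly-bonded O has no H (OX2H0, not OX2H1).
(D) has a methyl-ester group (-C(=O)OCH3) but the singly-bonded O has no H (OX2H0, not OX2H1).
So the answer is (A).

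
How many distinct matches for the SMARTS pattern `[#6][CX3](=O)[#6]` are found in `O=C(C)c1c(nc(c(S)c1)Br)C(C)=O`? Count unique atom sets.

[#6][CX3](=O)[#6] is the SMARTS for a ketone: a carbonyl carbon (no H) flanked by two carbons.
The molecule carries 2 separate instances of an acetyl/ketone group (-C(=O)CH3) meeting every constraint; each maps to a distinct set of atoms, giving 2 matches.

2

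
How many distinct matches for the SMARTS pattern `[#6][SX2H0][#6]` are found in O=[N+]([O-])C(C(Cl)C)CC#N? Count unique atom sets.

0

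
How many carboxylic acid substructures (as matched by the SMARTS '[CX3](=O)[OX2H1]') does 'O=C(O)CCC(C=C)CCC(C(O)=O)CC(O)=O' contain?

3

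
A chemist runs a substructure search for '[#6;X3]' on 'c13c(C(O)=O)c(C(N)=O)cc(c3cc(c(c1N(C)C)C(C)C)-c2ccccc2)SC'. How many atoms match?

18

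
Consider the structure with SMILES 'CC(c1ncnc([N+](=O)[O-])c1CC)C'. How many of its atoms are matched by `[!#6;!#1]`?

The query [!#6;!#1] means: not carbon and not hydrogen — any heteroatom.
Check the 14 heavy atoms by environment: 2× n (aromatic) → match; 4× c (aromatic) → no; 5× C → no; 1× N (charge +1) → match; 1× O (charge -1) → match; 1× O → match.
Summing the matching environments: 2 + 1 + 1 + 1 = 5 matching atoms.

5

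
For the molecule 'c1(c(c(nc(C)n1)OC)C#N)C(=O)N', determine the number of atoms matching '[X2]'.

The query [X2] means: any atom with exactly two total connections (bonds + H).
Check the 14 heavy atoms by environment: 2× n (aromatic, X2) → match; 4× c (aromatic, X3) → no; 1× O (X2) → match; 2× C (X4) → no; 1× C (X3) → no; 1× O (X1) → no; 1× N (X3) → no; 1× C (X2) → match; 1× N (X1) → no.
Summing the matching environments: 2 + 1 + 1 = 4 matching atoms.

4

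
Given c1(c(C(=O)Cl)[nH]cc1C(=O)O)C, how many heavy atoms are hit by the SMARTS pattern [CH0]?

2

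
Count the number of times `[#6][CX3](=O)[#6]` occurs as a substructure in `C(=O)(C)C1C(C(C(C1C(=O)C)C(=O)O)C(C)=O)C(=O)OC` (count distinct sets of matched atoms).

3

[#6][CX3](=O)[#6] is the SMARTS for a ketone: a carbonyl carbon (no H) flanked by two carbons.
The molecule carries 3 separate instances of an acetyl/ketone group (-C(=O)CH3) meeting every constraint; each maps to a distinct set of atoms, giving 3 matches.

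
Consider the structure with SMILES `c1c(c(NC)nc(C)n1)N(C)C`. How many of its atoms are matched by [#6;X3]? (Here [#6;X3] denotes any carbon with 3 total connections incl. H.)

4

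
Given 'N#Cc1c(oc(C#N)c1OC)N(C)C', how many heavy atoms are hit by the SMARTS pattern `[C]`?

5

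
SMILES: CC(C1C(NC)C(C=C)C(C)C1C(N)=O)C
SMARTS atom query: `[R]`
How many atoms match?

5

Check the 16 heavy atoms by environment: 5× C (in 5-ring) → match; 2× N (acyclic) → no; 8× C (acyclic) → no; 1× O (acyclic) → no.
That gives 5 matching atoms.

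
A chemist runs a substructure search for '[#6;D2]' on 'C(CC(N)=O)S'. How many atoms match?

2

The query [#6;D2] means: any carbon bonded to exactly two heavy atoms.
Check the 6 heavy atoms by environment: 2× C (D2) → match; 1× S (D1) → no; 1× C (D3) → no; 1× O (D1) → no; 1× N (D1) → no.
That gives 2 matching atoms.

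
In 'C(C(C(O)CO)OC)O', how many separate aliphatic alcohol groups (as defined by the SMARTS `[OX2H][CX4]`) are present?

3

[OX2H][CX4] is the SMARTS for an aliphatic alcohol: a hydroxyl oxygen bound to an sp3 (X4) carbon.
The molecule carries 3 separate instances of a hydroxyl group (-OH) meeting every constraint; each maps to a distinct set of atoms, giving 3 matches.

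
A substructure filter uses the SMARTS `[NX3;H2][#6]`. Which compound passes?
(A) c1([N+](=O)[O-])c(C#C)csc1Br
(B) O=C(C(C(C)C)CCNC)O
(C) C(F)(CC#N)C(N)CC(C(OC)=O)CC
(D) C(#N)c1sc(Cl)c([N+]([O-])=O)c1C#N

C

[NX3;H2][#6] describes a trivalent nitrogen with two H attached to carbon (a primary amine).
(A) has a nitro group (-[N+](=O)[O-]) but the nitrogen is [N+] with no H, not NX3H2.
(B) has an N-methylamino group (-NHCH3) but the nitrogen bears two carbons and only one H (H1), not H2.
(C) contains a primary amino group (-NH2), which satisfies every atom and bond constraint.
(D) has a nitrile (-C#N) but the nitrogen is NX1 (triple-bonded), not NX3 with two H.
So the answer is (C).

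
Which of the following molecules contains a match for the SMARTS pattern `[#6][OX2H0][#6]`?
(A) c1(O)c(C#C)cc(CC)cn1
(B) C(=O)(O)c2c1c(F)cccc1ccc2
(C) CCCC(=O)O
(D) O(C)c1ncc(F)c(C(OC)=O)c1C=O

[#6][OX2H0][#6] describes an aliphatic oxygen bridging two carbons with no H on the oxygen (an ether).
(A) has a hydroxyl group (-OH) but the oxygen has H1, not H0 bridging two carbons.
(B) has a carboxylic acid group (-C(=O)OH) but the -OH oxygen has H1; the =O is OX1, not OX2.
(C) has a carboxylic acid group (-C(=O)OH) but the -OH oxygen has H1; the =O is OX1, not OX2.
(D) contains a methoxy ether (-OCH3), which satisfies every atom and bond constraint.
So the answer is (D).

D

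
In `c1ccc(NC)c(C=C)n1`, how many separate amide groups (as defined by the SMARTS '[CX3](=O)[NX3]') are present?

0

[CX3](=O)[NX3] is the SMARTS for an amide: a carbonyl carbon bonded to a trivalent nitrogen.
No fragment in the molecule satisfies every constraint, giving 0 matches.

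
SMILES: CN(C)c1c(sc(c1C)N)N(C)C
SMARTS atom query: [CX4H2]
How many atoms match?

Check the 13 heavy atoms by environment: 1× s (aromatic, H0, X2) → no; 4× c (aromatic, H0, X3) → no; 2× N (H0, X3) → no; 5× C (H3, X4) → no; 1× N (H2, X3) → no.
No environment satisfies the query, so 0 matching atoms.

0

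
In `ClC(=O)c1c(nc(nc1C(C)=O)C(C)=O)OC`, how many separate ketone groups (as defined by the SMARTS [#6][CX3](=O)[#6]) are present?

2

[#6][CX3](=O)[#6] is the SMARTS for a ketone: a carbonyl carbon (no H) flanked by two carbons.
The molecule carries 2 separate instances of an acetyl/ketone group (-C(=O)CH3) meeting every constraint; each maps to a distinct set of atoms, giving 2 matches.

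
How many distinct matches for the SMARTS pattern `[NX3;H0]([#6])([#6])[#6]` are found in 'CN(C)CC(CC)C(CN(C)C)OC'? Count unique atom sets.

[NX3;H0]([#6])([#6])[#6] is the SMARTS for a tertiary amine: a trivalent nitrogen with no H, bonded to three carbons.
The molecule carries 2 separate instances of a dimethylamino group (-N(CH3)2) meeting every constraint; each maps to a distinct set of atoms, giving 2 matches.

2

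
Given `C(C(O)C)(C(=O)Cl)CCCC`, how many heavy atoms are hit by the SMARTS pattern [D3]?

The query [D3] means: atom with exactly three heavy-atom neighbours.
Check the 11 heavy atoms by environment: 3× C (D2) → no; 3× C (D3) → match; 2× C (D1) → no; 2× O (D1) → no; 1× Cl (D1) → no.
That gives 3 matching atoms.

3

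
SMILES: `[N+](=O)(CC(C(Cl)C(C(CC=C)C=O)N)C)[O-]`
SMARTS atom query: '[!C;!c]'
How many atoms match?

The query [!C;!c] means: neither aliphatic nor aromatic carbon — same as [!#6].
Check the 16 heavy atoms by environment: 10× C → no; 2× O → match; 1× Cl → match; 1× N (charge +1) → match; 1× O (charge -1) → match; 1× N → match.
Summing the matching environments: 2 + 1 + 1 + 1 + 1 = 6 matching atoms.

6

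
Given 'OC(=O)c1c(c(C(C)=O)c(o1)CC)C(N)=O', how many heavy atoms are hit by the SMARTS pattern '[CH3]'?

2

The query [CH3] means: aliphatic carbon with exactly three hydrogens.
Check the 16 heavy atoms by environment: 1× o (aromatic, H0) → no; 4× c (aromatic, H0) → no; 3× C (H0) → no; 3× O (H0) → no; 2× C (H3) → match; 1× C (H2) → no; 1× N (H2) → no; 1× O (H1) → no.
That gives 2 matching atoms.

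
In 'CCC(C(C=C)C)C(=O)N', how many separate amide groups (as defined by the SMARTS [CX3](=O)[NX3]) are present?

1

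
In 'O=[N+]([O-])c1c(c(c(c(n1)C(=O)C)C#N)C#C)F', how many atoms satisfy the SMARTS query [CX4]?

The query [CX4] means: C with X4: aliphatic carbon with exactly 4 total connections (bonds + H).
Check the 17 heavy atoms by environment: 1× n (aromatic, X2) → no; 5× c (aromatic, X3) → no; 1× C (X3) → no; 2× O (X1) → no; 1× C (X4) → match; 3× C (X2) → no; 1× N (X1) → no; 1× N (charge +1, X3) → no; 1× O (charge -1, X1) → no; 1× F (X1) → no.
That gives 1 matching atom.

1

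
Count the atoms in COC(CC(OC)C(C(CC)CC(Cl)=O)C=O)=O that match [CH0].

2

The query [CH0] means: aliphatic carbon with no attached hydrogen.
Check the 18 heavy atoms by environment: 3× C (H2) → no; 4× C (H1) → no; 2× C (H0) → match; 5× O (H0) → no; 1× Cl (H0) → no; 3× C (H3) → no.
That gives 2 matching atoms.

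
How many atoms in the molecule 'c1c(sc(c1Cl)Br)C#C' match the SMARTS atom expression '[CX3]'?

0

The query [CX3] means: C with X3: aliphatic carbon with exactly 3 total connections.
Check the 9 heavy atoms by environment: 1× s (aromatic, X2) → no; 4× c (aromatic, X3) → no; 1× Br (X1) → no; 2× C (X2) → no; 1× Cl (X1) → no.
No environment satisfies the query, so 0 matching atoms.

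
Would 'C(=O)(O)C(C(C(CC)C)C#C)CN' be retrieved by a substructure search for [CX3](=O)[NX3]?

No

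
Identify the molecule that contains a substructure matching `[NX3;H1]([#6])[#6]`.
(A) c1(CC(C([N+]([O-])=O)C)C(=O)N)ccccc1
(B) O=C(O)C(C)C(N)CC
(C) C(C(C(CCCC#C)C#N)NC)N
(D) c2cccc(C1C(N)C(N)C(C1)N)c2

C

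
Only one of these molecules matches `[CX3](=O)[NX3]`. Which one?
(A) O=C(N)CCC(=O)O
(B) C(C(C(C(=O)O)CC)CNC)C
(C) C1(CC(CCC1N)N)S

[CX3](=O)[NX3] describes a carbonyl carbon bonded to a trivalent nitrogen (an amide).
(A) contains a primary amide (-C(=O)NH2), which satisfies every atom and bond constraint.
(B) has a carboxylic acid group (-C(=O)OH) but the carbonyl is bonded to O, not to an NX3 nitrogen.
(C) has a primary amino group (-NH2) but the -NH2 is not attached to a carbonyl carbon.
So the answer is (A).

A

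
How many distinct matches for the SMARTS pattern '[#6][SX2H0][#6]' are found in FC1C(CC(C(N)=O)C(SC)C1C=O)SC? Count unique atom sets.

2

[#6][SX2H0][#6] is the SMARTS for a thioether: an aliphatic sulfur bridging two carbons with no H on the sulfur.
The molecule carries 2 separate instances of a methylthio ether (-SCH3) meeting every constraint; each maps to a distinct set of atoms, giving 2 matches.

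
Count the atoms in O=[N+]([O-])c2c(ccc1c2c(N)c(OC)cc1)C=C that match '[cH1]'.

4

The query [cH1] means: aromatic carbon bearing exactly one hydrogen.
Check the 18 heavy atoms by environment: 6× c (aromatic, H0) → no; 4× c (aromatic, H1) → match; 1× C (H1) → no; 1× C (H2) → no; 1× N (charge +1, H0) → no; 1× O (charge -1, H0) → no; 2× O (H0) → no; 1× C (H3) → no; 1× N (H2) → no.
That gives 4 matching atoms.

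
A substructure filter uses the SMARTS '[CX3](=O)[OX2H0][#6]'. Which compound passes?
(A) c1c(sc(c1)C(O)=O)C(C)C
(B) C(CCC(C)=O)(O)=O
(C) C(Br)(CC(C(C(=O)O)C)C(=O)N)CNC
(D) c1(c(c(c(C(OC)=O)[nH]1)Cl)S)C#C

D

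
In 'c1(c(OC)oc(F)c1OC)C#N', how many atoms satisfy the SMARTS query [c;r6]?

Check the 12 heavy atoms by environment: 1× o (aromatic, in 5-ring) → no; 4× c (aromatic, in 5-ring) → no; 1× F (acyclic) → no; 2× O (acyclic) → no; 3× C (acyclic) → no; 1× N (acyclic) → no.
No environment satisfies the query, so 0 matching atoms.

0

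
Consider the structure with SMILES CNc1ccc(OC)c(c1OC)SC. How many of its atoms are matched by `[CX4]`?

4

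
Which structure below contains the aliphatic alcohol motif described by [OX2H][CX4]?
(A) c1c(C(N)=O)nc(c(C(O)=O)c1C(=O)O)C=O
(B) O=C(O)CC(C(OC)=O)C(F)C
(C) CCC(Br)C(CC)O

[OX2H][CX4] describes a hydroxyl oxygen bound to an sp3 (X4) carbon (an aliphatic alcohol).
(A) has a carboxylic acid group (-C(=O)OH) but the -OH is on a CX3 carbonyl carbon, not a CX4 carbon.
(B) has a carboxylic acid group (-C(=O)OH) but the -OH is on a CX3 carbonyl carbon, not a CX4 carbon.
(C) contains a hydroxyl group (-OH), which satisfies every atom and bond constraint.
So the answer is (C).

C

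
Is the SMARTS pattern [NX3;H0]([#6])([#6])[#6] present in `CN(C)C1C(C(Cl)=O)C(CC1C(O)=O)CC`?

The pattern [NX3;H0]([#6])([#6])[#6] describes a trivalent nitrogen with no H, bonded to three carbons — a tertiary amine.
The molecule carries a dimethylamino group (-N(CH3)2), whose atoms satisfy every constraint of the query, so the pattern matches.

Yes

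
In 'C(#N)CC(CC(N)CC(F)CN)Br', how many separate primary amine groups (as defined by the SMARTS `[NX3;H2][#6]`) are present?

2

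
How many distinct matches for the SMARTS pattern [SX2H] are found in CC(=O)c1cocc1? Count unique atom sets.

[SX2H] is the SMARTS for a thiol: an aliphatic sulfur with two connections, one being H.
No fragment in the molecule satisfies every constraint, giving 0 matches.

0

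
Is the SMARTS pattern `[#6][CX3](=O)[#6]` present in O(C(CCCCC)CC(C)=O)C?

Yes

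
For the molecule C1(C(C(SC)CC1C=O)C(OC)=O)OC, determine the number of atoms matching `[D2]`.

5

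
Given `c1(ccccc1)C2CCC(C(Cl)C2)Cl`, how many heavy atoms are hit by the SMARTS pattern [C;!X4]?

0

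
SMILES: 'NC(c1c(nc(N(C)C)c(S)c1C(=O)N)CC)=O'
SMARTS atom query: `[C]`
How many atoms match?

The query [C] means: uppercase C matches aliphatic (non-aromatic) carbon only.
Check the 18 heavy atoms by environment: 1× n (aromatic) → no; 5× c (aromatic) → no; 3× N → no; 6× C → match; 2× O → no; 1× S → no.
That gives 6 matching atoms.

6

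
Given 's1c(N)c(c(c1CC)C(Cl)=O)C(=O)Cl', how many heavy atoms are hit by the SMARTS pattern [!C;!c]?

Check the 14 heavy atoms by environment: 1× s (aromatic) → match; 4× c (aromatic) → no; 4× C → no; 2× O → match; 2× Cl → match; 1× N → match.
Summing the matching environments: 1 + 2 + 2 + 1 = 6 matching atoms.

6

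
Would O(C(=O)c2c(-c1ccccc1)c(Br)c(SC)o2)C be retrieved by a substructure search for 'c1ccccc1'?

Yes

The pattern c1ccccc1 describes six aromatic carbons in a ring — a benzene ring.
The molecule carries a phenyl ring, whose atoms satisfy every constraint of the query, so the pattern matches.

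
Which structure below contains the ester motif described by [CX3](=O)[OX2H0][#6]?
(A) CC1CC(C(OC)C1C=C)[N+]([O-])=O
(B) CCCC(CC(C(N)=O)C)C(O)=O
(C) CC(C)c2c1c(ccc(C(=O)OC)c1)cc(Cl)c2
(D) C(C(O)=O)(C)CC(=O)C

[CX3](=O)[OX2H0][#6] describes a carbonyl carbon bonded to an oxygen that is itself bonded to carbon (no H on that O) (an ester).
(A) has a methoxy ether (-OCH3) but the ether oxygen is not adjacent to a C=O carbon.
(B) has a carboxylic acid group (-C(=O)OH) but the singly-bonded O carries H (OX2H1, not H0).
(C) contains a methyl-ester group (-C(=O)OCH3), which satisfies every atom and bond constraint.
(D) has a carboxylic acid group (-C(=O)OH) but the singly-bonded O carries H (OX2H1, not H0).
So the answer is (C).

C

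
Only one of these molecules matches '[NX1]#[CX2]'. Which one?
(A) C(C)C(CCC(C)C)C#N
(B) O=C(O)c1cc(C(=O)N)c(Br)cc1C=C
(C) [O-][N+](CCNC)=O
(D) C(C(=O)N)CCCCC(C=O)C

A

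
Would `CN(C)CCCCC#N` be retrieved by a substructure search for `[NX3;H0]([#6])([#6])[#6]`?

The pattern [NX3;H0]([#6])([#6])[#6] describes a trivalent nitrogen with no H, bonded to three carbons — a tertiary amine.
The molecule carries a dimethylamino group (-N(CH3)2), whose atoms satisfy every constraint of the query, so the pattern matches.

Yes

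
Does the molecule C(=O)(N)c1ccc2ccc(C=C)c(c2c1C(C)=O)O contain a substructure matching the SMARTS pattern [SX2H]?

The pattern [SX2H] describes an aliphatic sulfur with two connections, one being H — a thiol.
The closest candidate here is a hydroxyl group (-OH), but it is an -OH, not an -SH. No other fragment satisfies the full query, so there is no match.

No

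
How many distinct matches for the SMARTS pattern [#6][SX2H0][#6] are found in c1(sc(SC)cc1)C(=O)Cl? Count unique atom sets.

1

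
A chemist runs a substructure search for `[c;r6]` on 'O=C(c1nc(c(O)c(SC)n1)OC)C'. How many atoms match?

The query [c;r6] means: aromatic carbon that belongs to a six-membered ring.
Check the 14 heavy atoms by environment: 2× n (aromatic, in 6-ring) → no; 4× c (aromatic, in 6-ring) → match; 3× O (acyclic) → no; 1× S (acyclic) → no; 4× C (acyclic) → no.
That gives 4 matching atoms.

4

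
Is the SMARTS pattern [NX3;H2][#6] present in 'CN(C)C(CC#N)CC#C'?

No

The pattern [NX3;H2][#6] describes a trivalent nitrogen with two H attached to carbon — a primary amine.
The closest candidate here is a dimethylamino group (-N(CH3)2), but the nitrogen has H0, not H2. No other fragment satisfies the full query, so there is no match.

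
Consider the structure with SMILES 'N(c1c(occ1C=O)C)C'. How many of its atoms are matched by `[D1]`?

3

The query [D1] means: atom with exactly one heavy-atom neighbour (degree 1).
Check the 10 heavy atoms by environment: 1× o (aromatic, D2) → no; 3× c (aromatic, D3) → no; 1× c (aromatic, D2) → no; 2× C (D1) → match; 1× C (D2) → no; 1× O (D1) → match; 1× N (D2) → no.
Summing the matching environments: 2 + 1 = 3 matching atoms.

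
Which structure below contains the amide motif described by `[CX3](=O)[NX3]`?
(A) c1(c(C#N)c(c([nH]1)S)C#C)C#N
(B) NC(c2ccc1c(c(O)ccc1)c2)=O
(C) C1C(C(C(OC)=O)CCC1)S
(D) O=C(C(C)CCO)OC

B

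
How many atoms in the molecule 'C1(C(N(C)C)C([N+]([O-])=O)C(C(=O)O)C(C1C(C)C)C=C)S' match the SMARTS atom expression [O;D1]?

4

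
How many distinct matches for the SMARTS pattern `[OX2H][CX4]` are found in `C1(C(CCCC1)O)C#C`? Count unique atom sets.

1

[OX2H][CX4] is the SMARTS for an aliphatic alcohol: a hydroxyl oxygen bound to an sp3 (X4) carbon.
Exactly one fragment in the molecule meets all constraints, giving 1 match.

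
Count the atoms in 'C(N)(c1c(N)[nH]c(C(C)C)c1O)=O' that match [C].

4

The query [C] means: uppercase C matches aliphatic (non-aromatic) carbon only.
Check the 13 heavy atoms by environment: 1× n (aromatic) → no; 4× c (aromatic) → no; 4× C → match; 2× O → no; 2× N → no.
That gives 4 matching atoms.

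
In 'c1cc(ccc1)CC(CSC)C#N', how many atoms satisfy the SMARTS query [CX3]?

0

The query [CX3] means: C with X3: aliphatic carbon with exactly 3 total connections.
Check the 13 heavy atoms by environment: 4× C (X4) → no; 1× C (X2) → no; 1× N (X1) → no; 6× c (aromatic, X3) → no; 1× S (X2) → no.
No environment satisfies the query, so 0 matching atoms.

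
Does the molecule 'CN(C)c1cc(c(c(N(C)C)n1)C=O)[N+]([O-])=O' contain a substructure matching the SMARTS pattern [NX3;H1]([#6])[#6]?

No

The pattern [NX3;H1]([#6])[#6] describes a trivalent nitrogen with one H, bonded to two carbons — a secondary amine.
The closest candidate here is a dimethylamino group (-N(CH3)2), but the nitrogen has H0, not H1. No other fragment satisfies the full query, so there is no match.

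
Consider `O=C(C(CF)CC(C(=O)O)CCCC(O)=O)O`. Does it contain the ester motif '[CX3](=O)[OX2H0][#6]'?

No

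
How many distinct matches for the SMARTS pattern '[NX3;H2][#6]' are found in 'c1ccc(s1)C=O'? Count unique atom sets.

[NX3;H2][#6] is the SMARTS for a primary amine: a trivalent nitrogen with two H attached to carbon.
No fragment in the molecule satisfies every constraint, giving 0 matches.

0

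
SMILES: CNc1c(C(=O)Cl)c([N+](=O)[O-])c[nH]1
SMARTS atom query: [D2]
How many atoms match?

The query [D2] means: atom with exactly two heavy-atom neighbours.
Check the 13 heavy atoms by environment: 1× n (aromatic, D2) → match; 3× c (aromatic, D3) → no; 1× c (aromatic, D2) → match; 1× N (charge +1, D3) → no; 1× O (charge -1, D1) → no; 2× O (D1) → no; 1× C (D3) → no; 1× Cl (D1) → no; 1× N (D2) → match; 1× C (D1) → no.
Summing the matching environments: 1 + 1 + 1 = 3 matching atoms.

3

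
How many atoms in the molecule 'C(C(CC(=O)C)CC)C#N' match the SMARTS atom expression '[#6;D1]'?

2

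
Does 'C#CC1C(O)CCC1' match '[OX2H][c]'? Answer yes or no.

No

The pattern [OX2H][c] describes a hydroxyl oxygen attached to an aromatic carbon — a phenol.
The closest candidate here is a hydroxyl group (-OH), but the -OH is on an aliphatic carbon, not an aromatic c. No other fragment satisfies the full query, so there is no match.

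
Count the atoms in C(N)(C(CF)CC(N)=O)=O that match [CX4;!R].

The query [CX4;!R] means: aliphatic carbon with four total connections, not in a ring.
Check the 10 heavy atoms by environment: 3× C (X4, acyclic) → match; 2× C (X3, acyclic) → no; 2× O (X1, acyclic) → no; 2× N (X3, acyclic) → no; 1× F (X1, acyclic) → no.
That gives 3 matching atoms.

3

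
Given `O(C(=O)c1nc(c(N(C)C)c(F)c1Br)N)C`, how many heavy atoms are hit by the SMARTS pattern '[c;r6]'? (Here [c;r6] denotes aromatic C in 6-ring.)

5

Check the 16 heavy atoms by environment: 1× n (aromatic, in 6-ring) → no; 5× c (aromatic, in 6-ring) → match; 1× F (acyclic) → no; 4× C (acyclic) → no; 2× O (acyclic) → no; 2× N (acyclic) → no; 1× Br (acyclic) → no.
That gives 5 matching atoms.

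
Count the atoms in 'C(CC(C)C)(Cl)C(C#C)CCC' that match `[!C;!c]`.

The query [!C;!c] means: neither aliphatic nor aromatic carbon — same as [!#6].
Check the 12 heavy atoms by environment: 11× C → no; 1× Cl → match.
That gives 1 matching atom.

1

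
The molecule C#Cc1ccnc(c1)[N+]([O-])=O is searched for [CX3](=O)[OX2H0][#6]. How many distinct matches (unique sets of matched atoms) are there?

0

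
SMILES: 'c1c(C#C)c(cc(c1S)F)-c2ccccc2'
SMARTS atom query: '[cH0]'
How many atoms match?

5

Check the 16 heavy atoms by environment: 5× c (aromatic, H0) → match; 7× c (aromatic, H1) → no; 1× F (H0) → no; 1× C (H0) → no; 1× C (H1) → no; 1× S (H1) → no.
That gives 5 matching atoms.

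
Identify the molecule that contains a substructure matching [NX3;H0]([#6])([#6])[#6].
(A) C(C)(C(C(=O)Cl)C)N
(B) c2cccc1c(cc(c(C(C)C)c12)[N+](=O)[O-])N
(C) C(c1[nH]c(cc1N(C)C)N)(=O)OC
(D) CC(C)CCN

[NX3;H0]([#6])([#6])[#6] describes a trivalent nitrogen with no H, bonded to three carbons (a tertiary amine).
(A) has a primary amino group (-NH2) but the nitrogen has H2, not H0 with three carbons.
(B) has a primary amino group (-NH2) but the nitrogen has H2, not H0 with three carbons.
(C) contains a dimethylamino group (-N(CH3)2), which satisfies every atom and bond constraint.
(D) has a primary amino group (-NH2) but the nitrogen has H2, not H0 with three carbons.
So the answer is (C).

C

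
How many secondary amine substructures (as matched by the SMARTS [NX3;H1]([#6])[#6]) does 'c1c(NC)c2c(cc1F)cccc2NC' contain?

[NX3;H1]([#6])[#6] is the SMARTS for a secondary amine: a trivalent nitrogen with one H, bonded to two carbons.
The molecule carries 2 separate instances of an N-methylamino group (-NHCH3) meeting every constraint; each maps to a distinct set of atoms, giving 2 matches.

2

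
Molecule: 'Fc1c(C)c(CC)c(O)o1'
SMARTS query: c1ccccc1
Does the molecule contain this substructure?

No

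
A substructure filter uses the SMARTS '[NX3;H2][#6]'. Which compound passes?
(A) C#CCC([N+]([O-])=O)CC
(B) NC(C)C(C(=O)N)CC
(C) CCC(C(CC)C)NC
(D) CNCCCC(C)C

B

[NX3;H2][#6] describes a trivalent nitrogen with two H attached to carbon (a primary amine).
(A) has a nitro group (-[N+](=O)[O-]) but the nitrogen is [N+] with no H, not NX3H2.
(B) contains a primary amino group (-NH2), which satisfies every atom and bond constraint.
(C) has an N-methylamino group (-NHCH3) but the nitrogen bears two carbons and only one H (H1), not H2.
(D) has an N-methylamino group (-NHCH3) but the nitrogen bears two carbons and only one H (H1), not H2.
So the answer is (B).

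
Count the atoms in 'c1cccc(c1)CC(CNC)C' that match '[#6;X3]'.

6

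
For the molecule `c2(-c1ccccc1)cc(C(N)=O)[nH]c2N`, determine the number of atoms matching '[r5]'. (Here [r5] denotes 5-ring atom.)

5

Check the 15 heavy atoms by environment: 1× n (aromatic, in 5-ring) → match; 4× c (aromatic, in 5-ring) → match; 6× c (aromatic, in 6-ring) → no; 1× C (acyclic) → no; 1× O (acyclic) → no; 2× N (acyclic) → no.
Summing the matching environments: 1 + 4 = 5 matching atoms.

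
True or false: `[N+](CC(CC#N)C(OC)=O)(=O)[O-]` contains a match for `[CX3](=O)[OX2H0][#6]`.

True

The pattern [CX3](=O)[OX2H0][#6] describes a carbonyl carbon bonded to an oxygen that is itself bonded to carbon (no H on that O) — an ester.
The molecule carries a methyl-ester group (-C(=O)OCH3), whose atoms satisfy every constraint of the query, so the pattern matches.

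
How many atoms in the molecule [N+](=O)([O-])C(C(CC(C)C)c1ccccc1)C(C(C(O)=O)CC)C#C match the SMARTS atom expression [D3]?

The query [D3] means: atom with exactly three heavy-atom neighbours.
Check the 24 heavy atoms by environment: 3× C (D2) → no; 6× C (D3) → match; 4× C (D1) → no; 1× N (charge +1, D3) → match; 1× O (charge -1, D1) → no; 3× O (D1) → no; 1× c (aromatic, D3) → match; 5× c (aromatic, D2) → no.
Summing the matching environments: 6 + 1 + 1 = 8 matching atoms.

8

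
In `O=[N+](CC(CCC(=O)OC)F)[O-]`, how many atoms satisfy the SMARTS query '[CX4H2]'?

The query [CX4H2] means: sp3 carbon (X4) with exactly two hydrogens.
Check the 12 heavy atoms by environment: 3× C (H2, X4) → match; 1× C (H1, X4) → no; 1× F (H0, X1) → no; 1× C (H0, X3) → no; 2× O (H0, X1) → no; 1× O (H0, X2) → no; 1× C (H3, X4) → no; 1× N (charge +1, H0, X3) → no; 1× O (charge -1, H0, X1) → no.
That gives 3 matching atoms.

3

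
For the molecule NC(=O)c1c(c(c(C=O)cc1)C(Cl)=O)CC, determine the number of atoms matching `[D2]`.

The query [D2] means: atom with exactly two heavy-atom neighbours.
Check the 16 heavy atoms by environment: 4× c (aromatic, D3) → no; 2× c (aromatic, D2) → match; 2× C (D2) → match; 3× O (D1) → no; 2× C (D3) → no; 1× N (D1) → no; 1× C (D1) → no; 1× Cl (D1) → no.
Summing the matching environments: 2 + 2 = 4 matching atoms.

4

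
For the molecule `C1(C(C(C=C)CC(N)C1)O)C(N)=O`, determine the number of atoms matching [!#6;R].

The query [!#6;R] means: non-carbon atom that is part of a ring.
Check the 13 heavy atoms by environment: 6× C (in 6-ring) → no; 3× C (acyclic) → no; 2× N (acyclic) → no; 2× O (acyclic) → no.
No environment satisfies the query, so 0 matching atoms.

0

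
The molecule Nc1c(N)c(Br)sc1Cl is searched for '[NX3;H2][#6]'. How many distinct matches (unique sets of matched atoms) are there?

[NX3;H2][#6] is the SMARTS for a primary amine: a trivalent nitrogen with two H attached to carbon.
The molecule carries 2 separate instances of a primary amino group (-NH2) meeting every constraint; each maps to a distinct set of atoms, giving 2 matches.

2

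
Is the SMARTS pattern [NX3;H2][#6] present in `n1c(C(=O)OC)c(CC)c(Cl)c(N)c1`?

The pattern [NX3;H2][#6] describes a trivalent nitrogen with two H attached to carbon — a primary amine.
The molecule carries a primary amino group (-NH2), whose atoms satisfy every constraint of the query, so the pattern matches.

Yes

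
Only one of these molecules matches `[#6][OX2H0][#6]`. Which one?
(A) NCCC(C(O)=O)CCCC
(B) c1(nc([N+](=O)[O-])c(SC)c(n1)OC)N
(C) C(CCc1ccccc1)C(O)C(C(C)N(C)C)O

[#6][OX2H0][#6] describes an aliphatic oxygen bridging two carbons with no H on the oxygen (an ether).
(A) has a carboxylic acid group (-C(=O)OH) but the -OH oxygen has H1; the =O is OX1, not OX2.
(B) contains a methoxy ether (-OCH3), which satisfies every atom and bond constraint.
(C) has a hydroxyl group (-OH) but the oxygen has H1, not H0 bridging two carbons.
So the answer is (B).

B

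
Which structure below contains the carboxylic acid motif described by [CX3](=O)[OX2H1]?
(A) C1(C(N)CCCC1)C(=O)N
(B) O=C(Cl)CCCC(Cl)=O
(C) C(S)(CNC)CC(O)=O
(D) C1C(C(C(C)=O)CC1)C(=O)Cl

C

[CX3](=O)[OX2H1] describes an sp2 carbon double-bonded to O and single-bonded to an -OH oxygen (a carboxylic acid).
(A) has a primary amide (-C(=O)NH2) but the carbonyl is bonded to N, not to an -OH oxygen.
(B) has an acyl chloride (-C(=O)Cl) but the carbonyl is bonded to Cl, not to an -OH oxygen.
(C) contains a carboxylic acid group (-C(=O)OH), which satisfies every atom and bond constraint.
(D) has an acyl chloride (-C(=O)Cl) but the carbonyl is bonded to Cl, not to an -OH oxygen.
So the answer is (C).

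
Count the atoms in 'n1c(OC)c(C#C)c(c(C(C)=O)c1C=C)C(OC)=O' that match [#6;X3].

9

Check the 19 heavy atoms by environment: 1× n (aromatic, X2) → no; 5× c (aromatic, X3) → match; 2× O (X2) → no; 3× C (X4) → no; 4× C (X3) → match; 2× O (X1) → no; 2× C (X2) → no.
Summing the matching environments: 5 + 4 = 9 matching atoms.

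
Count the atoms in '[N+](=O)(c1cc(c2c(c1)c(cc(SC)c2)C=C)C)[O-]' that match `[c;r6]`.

The query [c;r6] means: aromatic carbon that belongs to a six-membered ring.
Check the 18 heavy atoms by environment: 10× c (aromatic, in 6-ring) → match; 4× C (acyclic) → no; 1× N (charge +1, acyclic) → no; 1× O (charge -1, acyclic) → no; 1× O (acyclic) → no; 1× S (acyclic) → no.
That gives 10 matching atoms.

10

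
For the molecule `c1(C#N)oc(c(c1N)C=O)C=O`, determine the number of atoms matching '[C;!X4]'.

3

The query [C;!X4] means: aliphatic carbon that does not have four total connections.
Check the 12 heavy atoms by environment: 1× o (aromatic, X2) → no; 4× c (aromatic, X3) → no; 2× C (X3) → match; 2× O (X1) → no; 1× N (X3) → no; 1× C (X2) → match; 1× N (X1) → no.
Summing the matching environments: 2 + 1 = 3 matching atoms.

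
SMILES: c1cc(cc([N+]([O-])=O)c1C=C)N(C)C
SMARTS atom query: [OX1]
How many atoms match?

2

Check the 14 heavy atoms by environment: 6× c (aromatic, X3) → no; 1× N (charge +1, X3) → no; 1× O (charge -1, X1) → match; 1× O (X1) → match; 2× C (X3) → no; 1× N (X3) → no; 2× C (X4) → no.
Summing the matching environments: 1 + 1 = 2 matching atoms.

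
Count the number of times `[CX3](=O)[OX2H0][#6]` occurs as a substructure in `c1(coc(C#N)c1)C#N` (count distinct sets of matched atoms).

[CX3](=O)[OX2H0][#6] is the SMARTS for an ester: a carbonyl carbon bonded to an oxygen that is itself bonded to carbon (no H on that O).
No fragment in the molecule satisfies every constraint, giving 0 matches.

0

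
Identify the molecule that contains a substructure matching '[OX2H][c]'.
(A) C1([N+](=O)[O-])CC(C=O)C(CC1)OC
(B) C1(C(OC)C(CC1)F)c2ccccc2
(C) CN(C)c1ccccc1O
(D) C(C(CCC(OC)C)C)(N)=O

C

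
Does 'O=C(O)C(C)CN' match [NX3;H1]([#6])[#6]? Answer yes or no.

No

The pattern [NX3;H1]([#6])[#6] describes a trivalent nitrogen with one H, bonded to two carbons — a secondary amine.
The closest candidate here is a primary amino group (-NH2), but the nitrogen has H2 and only one carbon neighbour. No other fragment satisfies the full query, so there is no match.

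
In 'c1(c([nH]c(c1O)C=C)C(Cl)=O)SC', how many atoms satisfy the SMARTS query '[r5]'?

5

The query [r5] means: r5 matches atoms in a five-membered ring.
Check the 13 heavy atoms by environment: 1× n (aromatic, in 5-ring) → match; 4× c (aromatic, in 5-ring) → match; 2× O (acyclic) → no; 1× S (acyclic) → no; 4× C (acyclic) → no; 1× Cl (acyclic) → no.
Summing the matching environments: 1 + 4 = 5 matching atoms.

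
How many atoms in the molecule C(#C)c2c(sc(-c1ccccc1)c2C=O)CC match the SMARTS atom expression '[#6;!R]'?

The query [#6;!R] means: carbon not in any ring.
Check the 17 heavy atoms by environment: 1× s (aromatic, in 5-ring) → no; 4× c (aromatic, in 5-ring) → no; 5× C (acyclic) → match; 1× O (acyclic) → no; 6× c (aromatic, in 6-ring) → no.
That gives 5 matching atoms.

5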